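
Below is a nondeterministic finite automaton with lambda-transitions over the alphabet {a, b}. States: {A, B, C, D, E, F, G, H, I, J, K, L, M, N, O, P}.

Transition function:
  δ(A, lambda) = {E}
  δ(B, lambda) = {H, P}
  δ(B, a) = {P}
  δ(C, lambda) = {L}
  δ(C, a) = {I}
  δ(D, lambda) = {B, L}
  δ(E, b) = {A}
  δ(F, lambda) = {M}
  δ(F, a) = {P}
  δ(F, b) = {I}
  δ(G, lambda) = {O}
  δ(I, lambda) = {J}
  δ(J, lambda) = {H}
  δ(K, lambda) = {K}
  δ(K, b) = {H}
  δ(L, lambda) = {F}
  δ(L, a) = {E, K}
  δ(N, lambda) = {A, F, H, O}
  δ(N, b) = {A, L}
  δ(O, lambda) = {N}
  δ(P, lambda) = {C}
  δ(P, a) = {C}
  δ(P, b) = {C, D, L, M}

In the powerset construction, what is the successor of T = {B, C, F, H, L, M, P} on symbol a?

{C, E, F, H, I, J, K, L, M, P}

B on a → {P}.
C on a → {I}.
F on a → {P}.
L on a → {E, K}.
P on a → {C}.
No a-transition from H, M.
Union after reading a: {C, E, I, K, P}.
Now take the lambda-closure:
From C via lambda: add L.
From I via lambda: add J.
From J via lambda: add H.
From L via lambda: add F.
From F via lambda: add M.
No new states can be added; the closed set is {C, E, F, H, I, J, K, L, M, P}.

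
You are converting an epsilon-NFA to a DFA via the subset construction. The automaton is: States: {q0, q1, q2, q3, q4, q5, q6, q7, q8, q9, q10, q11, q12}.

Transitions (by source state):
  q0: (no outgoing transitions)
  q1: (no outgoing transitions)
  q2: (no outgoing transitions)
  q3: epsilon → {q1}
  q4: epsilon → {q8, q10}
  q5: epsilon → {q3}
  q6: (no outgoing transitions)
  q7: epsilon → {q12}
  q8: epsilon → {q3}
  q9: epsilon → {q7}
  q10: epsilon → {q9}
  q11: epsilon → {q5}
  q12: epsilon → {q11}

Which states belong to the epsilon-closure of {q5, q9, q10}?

Start with {q5, q9, q10}.
From q5 via epsilon: add q3.
From q9 via epsilon: add q7.
From q3 via epsilon: add q1.
From q7 via epsilon: add q12.
From q12 via epsilon: add q11.
No new states can be added; the closed set is {q1, q3, q5, q7, q9, q10, q11, q12}.

{q1, q3, q5, q7, q9, q10, q11, q12}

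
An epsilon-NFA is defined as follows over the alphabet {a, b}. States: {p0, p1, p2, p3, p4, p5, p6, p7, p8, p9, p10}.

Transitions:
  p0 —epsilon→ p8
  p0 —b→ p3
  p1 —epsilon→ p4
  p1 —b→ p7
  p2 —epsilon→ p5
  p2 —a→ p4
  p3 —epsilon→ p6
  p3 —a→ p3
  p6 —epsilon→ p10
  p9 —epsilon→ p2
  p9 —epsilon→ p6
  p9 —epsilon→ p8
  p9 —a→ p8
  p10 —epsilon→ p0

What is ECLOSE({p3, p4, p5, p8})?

Start with {p3, p4, p5, p8}.
From p3 via epsilon: add p6.
From p6 via epsilon: add p10.
From p10 via epsilon: add p0.
No new states can be added; the closed set is {p0, p3, p4, p5, p6, p8, p10}.

{p0, p3, p4, p5, p6, p8, p10}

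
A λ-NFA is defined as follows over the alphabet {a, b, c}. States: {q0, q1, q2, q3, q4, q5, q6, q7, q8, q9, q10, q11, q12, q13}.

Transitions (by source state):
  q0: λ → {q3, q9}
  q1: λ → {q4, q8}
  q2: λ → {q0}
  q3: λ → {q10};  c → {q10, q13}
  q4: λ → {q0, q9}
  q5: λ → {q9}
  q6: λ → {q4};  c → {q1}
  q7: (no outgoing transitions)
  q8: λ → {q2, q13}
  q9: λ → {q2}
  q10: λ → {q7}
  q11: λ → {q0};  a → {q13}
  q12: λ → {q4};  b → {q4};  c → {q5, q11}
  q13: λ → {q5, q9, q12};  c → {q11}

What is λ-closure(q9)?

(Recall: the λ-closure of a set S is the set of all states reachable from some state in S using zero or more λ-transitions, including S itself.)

{q0, q2, q3, q7, q9, q10}

Start with {q9}.
From q9 via λ: add q2.
From q2 via λ: add q0.
From q0 via λ: add q3.
From q3 via λ: add q10.
From q10 via λ: add q7.
No new states can be added; the closed set is {q0, q2, q3, q7, q9, q10}.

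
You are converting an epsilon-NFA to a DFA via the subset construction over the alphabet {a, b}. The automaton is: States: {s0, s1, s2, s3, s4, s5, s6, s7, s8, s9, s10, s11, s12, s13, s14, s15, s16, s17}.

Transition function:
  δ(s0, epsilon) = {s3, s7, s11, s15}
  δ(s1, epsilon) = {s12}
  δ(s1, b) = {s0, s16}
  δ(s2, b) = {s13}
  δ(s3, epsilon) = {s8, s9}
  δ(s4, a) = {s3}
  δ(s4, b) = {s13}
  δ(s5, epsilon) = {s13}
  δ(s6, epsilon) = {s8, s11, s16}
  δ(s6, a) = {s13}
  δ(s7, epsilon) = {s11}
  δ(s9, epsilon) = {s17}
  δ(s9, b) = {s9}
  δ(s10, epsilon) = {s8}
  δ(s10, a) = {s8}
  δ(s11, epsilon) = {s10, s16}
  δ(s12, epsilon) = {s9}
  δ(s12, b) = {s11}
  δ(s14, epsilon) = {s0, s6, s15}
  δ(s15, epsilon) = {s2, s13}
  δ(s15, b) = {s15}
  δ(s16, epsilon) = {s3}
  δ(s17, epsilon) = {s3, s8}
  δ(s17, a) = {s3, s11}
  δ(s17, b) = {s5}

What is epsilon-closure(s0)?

Start with {s0}.
From s0 via epsilon: add s3, s7, s11, s15.
From s3 via epsilon: add s8, s9.
From s11 via epsilon: add s10, s16.
From s15 via epsilon: add s2, s13.
From s9 via epsilon: add s17.
No new states can be added; the closed set is {s0, s2, s3, s7, s8, s9, s10, s11, s13, s15, s16, s17}.

{s0, s2, s3, s7, s8, s9, s10, s11, s13, s15, s16, s17}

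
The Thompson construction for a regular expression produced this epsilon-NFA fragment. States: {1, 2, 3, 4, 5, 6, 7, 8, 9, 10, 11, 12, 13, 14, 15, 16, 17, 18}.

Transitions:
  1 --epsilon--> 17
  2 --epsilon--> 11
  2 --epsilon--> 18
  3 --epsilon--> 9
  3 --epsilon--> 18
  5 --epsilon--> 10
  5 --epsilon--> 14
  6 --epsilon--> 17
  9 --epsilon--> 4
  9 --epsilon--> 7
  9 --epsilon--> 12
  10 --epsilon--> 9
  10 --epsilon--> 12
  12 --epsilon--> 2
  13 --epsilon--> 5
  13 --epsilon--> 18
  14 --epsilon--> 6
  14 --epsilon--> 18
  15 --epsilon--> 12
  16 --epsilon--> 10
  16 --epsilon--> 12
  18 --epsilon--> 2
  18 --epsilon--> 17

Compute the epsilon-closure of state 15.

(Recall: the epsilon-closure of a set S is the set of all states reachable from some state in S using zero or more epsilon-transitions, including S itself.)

{2, 11, 12, 15, 17, 18}

Start with {15}.
From 15 via epsilon: add 12.
From 12 via epsilon: add 2.
From 2 via epsilon: add 11, 18.
From 18 via epsilon: add 17.
No new states can be added; the closed set is {2, 11, 12, 15, 17, 18}.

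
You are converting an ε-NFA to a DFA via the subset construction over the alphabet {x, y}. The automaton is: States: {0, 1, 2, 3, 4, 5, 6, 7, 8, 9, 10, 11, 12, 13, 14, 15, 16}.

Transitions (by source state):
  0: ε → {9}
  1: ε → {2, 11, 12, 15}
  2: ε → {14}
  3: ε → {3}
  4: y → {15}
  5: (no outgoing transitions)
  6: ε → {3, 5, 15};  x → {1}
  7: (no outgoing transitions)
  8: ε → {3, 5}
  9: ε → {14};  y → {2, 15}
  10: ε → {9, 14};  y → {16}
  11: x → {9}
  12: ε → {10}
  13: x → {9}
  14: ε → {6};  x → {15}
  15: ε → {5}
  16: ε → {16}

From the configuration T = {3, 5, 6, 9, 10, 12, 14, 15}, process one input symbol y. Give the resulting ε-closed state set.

9 on y → {2, 15}.
10 on y → {16}.
No y-transition from 3, 5, 6, 12, 14, 15.
Union after reading y: {2, 15, 16}.
Now take the ε-closure:
From 2 via ε: add 14.
From 15 via ε: add 5.
From 14 via ε: add 6.
From 6 via ε: add 3.
No new states can be added; the closed set is {2, 3, 5, 6, 14, 15, 16}.

{2, 3, 5, 6, 14, 15, 16}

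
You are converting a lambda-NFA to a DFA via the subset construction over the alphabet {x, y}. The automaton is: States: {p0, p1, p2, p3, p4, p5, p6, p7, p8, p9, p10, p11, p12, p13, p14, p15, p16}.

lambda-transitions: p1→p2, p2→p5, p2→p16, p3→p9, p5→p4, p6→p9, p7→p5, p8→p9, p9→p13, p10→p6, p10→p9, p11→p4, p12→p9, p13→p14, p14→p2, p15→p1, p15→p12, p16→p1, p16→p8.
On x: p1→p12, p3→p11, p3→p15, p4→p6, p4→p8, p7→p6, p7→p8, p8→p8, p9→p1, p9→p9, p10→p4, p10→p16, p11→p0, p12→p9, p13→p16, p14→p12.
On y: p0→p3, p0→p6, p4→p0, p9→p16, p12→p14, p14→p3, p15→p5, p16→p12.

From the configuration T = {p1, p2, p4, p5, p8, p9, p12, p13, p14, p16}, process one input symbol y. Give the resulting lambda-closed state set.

p4 on y → {p0}.
p9 on y → {p16}.
p12 on y → {p14}.
p14 on y → {p3}.
p16 on y → {p12}.
No y-transition from p1, p2, p5, p8, p13.
Union after reading y: {p0, p3, p12, p14, p16}.
Now take the lambda-closure:
From p3 via lambda: add p9.
From p14 via lambda: add p2.
From p16 via lambda: add p1, p8.
From p2 via lambda: add p5.
From p9 via lambda: add p13.
From p5 via lambda: add p4.
No new states can be added; the closed set is {p0, p1, p2, p3, p4, p5, p8, p9, p12, p13, p14, p16}.

{p0, p1, p2, p3, p4, p5, p8, p9, p12, p13, p14, p16}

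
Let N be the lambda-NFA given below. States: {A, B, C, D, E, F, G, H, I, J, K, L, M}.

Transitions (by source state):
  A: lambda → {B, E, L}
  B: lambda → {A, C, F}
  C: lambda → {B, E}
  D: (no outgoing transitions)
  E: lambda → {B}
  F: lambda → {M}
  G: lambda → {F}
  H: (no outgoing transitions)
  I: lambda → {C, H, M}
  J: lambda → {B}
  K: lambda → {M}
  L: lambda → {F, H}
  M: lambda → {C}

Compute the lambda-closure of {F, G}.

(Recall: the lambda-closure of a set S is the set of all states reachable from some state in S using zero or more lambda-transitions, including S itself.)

Start with {F, G}.
From F via lambda: add M.
From M via lambda: add C.
From C via lambda: add B, E.
From B via lambda: add A.
From A via lambda: add L.
From L via lambda: add H.
No new states can be added; the closed set is {A, B, C, E, F, G, H, L, M}.

{A, B, C, E, F, G, H, L, M}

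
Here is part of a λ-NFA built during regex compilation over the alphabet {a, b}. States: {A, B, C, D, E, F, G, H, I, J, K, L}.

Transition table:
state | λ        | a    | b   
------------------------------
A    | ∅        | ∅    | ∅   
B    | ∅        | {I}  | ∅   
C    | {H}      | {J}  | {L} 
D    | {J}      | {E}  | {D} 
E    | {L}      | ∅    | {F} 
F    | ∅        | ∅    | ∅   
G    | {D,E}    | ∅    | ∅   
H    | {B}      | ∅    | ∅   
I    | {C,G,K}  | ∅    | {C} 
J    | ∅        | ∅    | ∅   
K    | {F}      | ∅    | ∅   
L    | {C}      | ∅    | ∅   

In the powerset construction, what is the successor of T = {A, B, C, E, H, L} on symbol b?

{B, C, F, H, L}

C on b → {L}.
E on b → {F}.
No b-transition from A, B, H, L.
Union after reading b: {F, L}.
Now take the λ-closure:
From L via λ: add C.
From C via λ: add H.
From H via λ: add B.
No new states can be added; the closed set is {B, C, F, H, L}.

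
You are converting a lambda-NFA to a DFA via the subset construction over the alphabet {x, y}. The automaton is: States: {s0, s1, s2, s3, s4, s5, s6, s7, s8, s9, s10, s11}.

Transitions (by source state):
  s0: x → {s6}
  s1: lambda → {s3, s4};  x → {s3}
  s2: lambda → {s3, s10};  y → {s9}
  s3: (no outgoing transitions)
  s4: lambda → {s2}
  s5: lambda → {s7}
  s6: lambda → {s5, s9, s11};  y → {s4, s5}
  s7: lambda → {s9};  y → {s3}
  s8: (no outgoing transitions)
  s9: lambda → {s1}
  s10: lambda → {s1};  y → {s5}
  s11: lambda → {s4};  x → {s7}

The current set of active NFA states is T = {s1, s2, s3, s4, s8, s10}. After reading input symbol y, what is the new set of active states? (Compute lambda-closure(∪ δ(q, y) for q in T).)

{s1, s2, s3, s4, s5, s7, s9, s10}

s2 on y → {s9}.
s10 on y → {s5}.
No y-transition from s1, s3, s4, s8.
Union after reading y: {s5, s9}.
Now take the lambda-closure:
From s5 via lambda: add s7.
From s9 via lambda: add s1.
From s1 via lambda: add s3, s4.
From s4 via lambda: add s2.
From s2 via lambda: add s10.
No new states can be added; the closed set is {s1, s2, s3, s4, s5, s7, s9, s10}.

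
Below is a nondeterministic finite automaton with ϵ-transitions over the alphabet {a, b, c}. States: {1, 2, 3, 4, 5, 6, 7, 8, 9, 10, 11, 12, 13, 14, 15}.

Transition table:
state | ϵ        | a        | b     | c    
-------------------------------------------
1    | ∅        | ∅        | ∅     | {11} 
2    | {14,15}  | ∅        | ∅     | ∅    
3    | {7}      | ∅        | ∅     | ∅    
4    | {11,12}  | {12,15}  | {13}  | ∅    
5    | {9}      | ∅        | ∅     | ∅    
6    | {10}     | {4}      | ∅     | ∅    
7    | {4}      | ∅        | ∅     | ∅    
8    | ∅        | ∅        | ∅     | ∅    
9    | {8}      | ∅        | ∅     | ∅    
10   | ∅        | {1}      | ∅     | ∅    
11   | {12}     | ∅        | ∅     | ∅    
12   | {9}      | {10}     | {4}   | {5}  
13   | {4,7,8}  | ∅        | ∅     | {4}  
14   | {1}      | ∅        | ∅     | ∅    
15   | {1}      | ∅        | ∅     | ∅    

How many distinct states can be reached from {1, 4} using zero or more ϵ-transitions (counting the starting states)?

Start with {1, 4}.
From 4 via ϵ: add 11, 12.
From 12 via ϵ: add 9.
From 9 via ϵ: add 8.
ϵ-closure = {1, 4, 8, 9, 11, 12}, which has 6 states.

6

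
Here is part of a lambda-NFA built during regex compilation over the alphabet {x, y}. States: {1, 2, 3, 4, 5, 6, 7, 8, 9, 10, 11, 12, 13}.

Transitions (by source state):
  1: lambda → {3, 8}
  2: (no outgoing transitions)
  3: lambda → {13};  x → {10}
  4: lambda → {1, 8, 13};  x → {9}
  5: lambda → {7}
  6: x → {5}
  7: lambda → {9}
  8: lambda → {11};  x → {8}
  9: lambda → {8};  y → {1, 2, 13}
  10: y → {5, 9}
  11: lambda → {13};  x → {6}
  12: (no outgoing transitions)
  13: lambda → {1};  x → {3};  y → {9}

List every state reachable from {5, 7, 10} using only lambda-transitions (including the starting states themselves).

Start with {5, 7, 10}.
From 7 via lambda: add 9.
From 9 via lambda: add 8.
From 8 via lambda: add 11.
From 11 via lambda: add 13.
From 13 via lambda: add 1.
From 1 via lambda: add 3.
No new states can be added; the closed set is {1, 3, 5, 7, 8, 9, 10, 11, 13}.

{1, 3, 5, 7, 8, 9, 10, 11, 13}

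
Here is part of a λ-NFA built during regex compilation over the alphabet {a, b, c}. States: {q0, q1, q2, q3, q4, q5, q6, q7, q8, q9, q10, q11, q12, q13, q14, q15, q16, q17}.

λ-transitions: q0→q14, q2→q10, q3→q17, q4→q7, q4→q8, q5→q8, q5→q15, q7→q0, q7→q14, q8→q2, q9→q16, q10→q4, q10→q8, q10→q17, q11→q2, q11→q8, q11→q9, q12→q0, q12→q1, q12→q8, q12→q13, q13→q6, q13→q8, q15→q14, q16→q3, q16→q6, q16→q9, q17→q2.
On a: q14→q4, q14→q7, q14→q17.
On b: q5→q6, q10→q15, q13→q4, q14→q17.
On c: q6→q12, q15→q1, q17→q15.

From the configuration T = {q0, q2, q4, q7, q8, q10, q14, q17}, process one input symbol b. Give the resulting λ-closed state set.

q10 on b → {q15}.
q14 on b → {q17}.
No b-transition from q0, q2, q4, q7, q8, q17.
Union after reading b: {q15, q17}.
Now take the λ-closure:
From q15 via λ: add q14.
From q17 via λ: add q2.
From q2 via λ: add q10.
From q10 via λ: add q4, q8.
From q4 via λ: add q7.
From q7 via λ: add q0.
No new states can be added; the closed set is {q0, q2, q4, q7, q8, q10, q14, q15, q17}.

{q0, q2, q4, q7, q8, q10, q14, q15, q17}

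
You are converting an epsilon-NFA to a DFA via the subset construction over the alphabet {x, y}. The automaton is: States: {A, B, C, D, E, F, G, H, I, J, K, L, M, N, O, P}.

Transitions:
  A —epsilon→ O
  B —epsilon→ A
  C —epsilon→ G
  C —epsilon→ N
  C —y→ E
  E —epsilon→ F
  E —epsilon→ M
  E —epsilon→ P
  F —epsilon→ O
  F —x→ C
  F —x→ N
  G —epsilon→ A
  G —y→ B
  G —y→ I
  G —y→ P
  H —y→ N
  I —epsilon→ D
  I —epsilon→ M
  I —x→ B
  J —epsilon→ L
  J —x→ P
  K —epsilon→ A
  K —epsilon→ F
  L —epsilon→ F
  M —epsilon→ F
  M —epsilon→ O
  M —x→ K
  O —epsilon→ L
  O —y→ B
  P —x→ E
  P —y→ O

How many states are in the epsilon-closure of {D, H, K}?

7

Start with {D, H, K}.
From K via epsilon: add A, F.
From A via epsilon: add O.
From O via epsilon: add L.
epsilon-closure = {A, D, F, H, K, L, O}, which has 7 states.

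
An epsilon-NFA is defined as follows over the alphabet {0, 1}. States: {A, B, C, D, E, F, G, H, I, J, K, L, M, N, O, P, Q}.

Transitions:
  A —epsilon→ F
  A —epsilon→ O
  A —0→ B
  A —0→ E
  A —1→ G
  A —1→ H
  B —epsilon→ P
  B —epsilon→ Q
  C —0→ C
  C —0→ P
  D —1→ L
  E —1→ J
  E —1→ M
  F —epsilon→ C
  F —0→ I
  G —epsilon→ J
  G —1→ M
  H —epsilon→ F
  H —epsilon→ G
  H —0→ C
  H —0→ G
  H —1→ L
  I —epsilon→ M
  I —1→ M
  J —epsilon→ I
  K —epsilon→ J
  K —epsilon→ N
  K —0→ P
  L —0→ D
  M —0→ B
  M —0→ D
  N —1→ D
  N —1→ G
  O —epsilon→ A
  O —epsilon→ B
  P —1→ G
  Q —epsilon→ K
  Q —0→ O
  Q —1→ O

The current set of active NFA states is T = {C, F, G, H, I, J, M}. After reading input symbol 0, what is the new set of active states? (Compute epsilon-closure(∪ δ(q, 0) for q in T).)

{B, C, D, G, I, J, K, M, N, P, Q}

C on 0 → {C, P}.
F on 0 → {I}.
H on 0 → {C, G}.
M on 0 → {B, D}.
No 0-transition from G, I, J.
Union after reading 0: {B, C, D, G, I, P}.
Now take the epsilon-closure:
From B via epsilon: add Q.
From G via epsilon: add J.
From I via epsilon: add M.
From Q via epsilon: add K.
From K via epsilon: add N.
No new states can be added; the closed set is {B, C, D, G, I, J, K, M, N, P, Q}.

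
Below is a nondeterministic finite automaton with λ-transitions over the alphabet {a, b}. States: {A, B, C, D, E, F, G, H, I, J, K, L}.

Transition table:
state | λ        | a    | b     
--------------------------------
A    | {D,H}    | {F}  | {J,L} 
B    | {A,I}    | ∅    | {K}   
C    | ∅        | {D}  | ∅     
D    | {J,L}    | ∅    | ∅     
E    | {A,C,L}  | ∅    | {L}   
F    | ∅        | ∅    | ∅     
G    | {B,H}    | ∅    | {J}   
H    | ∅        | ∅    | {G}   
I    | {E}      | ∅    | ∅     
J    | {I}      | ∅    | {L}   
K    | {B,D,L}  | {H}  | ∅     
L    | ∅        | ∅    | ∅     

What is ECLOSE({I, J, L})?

{A, C, D, E, H, I, J, L}

Start with {I, J, L}.
From I via λ: add E.
From E via λ: add A, C.
From A via λ: add D, H.
No new states can be added; the closed set is {A, C, D, E, H, I, J, L}.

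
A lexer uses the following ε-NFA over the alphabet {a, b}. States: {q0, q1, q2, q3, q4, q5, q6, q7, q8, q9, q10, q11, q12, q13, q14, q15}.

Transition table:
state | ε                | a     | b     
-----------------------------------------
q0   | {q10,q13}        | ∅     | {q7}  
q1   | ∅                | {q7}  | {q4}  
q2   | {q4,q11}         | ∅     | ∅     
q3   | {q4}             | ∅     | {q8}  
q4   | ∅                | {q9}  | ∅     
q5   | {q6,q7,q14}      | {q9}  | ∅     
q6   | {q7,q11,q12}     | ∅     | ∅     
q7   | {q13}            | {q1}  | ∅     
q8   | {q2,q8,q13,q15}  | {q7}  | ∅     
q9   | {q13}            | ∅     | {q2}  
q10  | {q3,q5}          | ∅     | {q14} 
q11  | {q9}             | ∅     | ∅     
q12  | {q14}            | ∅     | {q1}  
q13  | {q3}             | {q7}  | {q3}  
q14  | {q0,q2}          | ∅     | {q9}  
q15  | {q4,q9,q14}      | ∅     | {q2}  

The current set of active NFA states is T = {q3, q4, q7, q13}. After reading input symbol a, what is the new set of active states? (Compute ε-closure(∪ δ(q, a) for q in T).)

q4 on a → {q9}.
q7 on a → {q1}.
q13 on a → {q7}.
No a-transition from q3.
Union after reading a: {q1, q7, q9}.
Now take the ε-closure:
From q7 via ε: add q13.
From q13 via ε: add q3.
From q3 via ε: add q4.
No new states can be added; the closed set is {q1, q3, q4, q7, q9, q13}.

{q1, q3, q4, q7, q9, q13}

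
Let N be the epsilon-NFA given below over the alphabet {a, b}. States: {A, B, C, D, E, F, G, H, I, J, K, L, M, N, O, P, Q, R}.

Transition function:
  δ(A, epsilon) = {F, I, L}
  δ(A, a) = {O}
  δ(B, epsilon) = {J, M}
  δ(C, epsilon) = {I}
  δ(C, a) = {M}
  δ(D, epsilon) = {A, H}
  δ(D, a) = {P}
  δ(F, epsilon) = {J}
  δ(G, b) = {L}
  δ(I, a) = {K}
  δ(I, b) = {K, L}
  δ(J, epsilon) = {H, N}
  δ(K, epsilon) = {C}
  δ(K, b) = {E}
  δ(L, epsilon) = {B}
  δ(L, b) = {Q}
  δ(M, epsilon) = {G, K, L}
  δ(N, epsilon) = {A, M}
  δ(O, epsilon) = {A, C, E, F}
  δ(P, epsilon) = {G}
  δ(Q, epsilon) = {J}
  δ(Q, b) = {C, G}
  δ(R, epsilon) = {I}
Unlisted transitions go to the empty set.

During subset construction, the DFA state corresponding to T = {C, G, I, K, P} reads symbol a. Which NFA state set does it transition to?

{A, B, C, F, G, H, I, J, K, L, M, N}

C on a → {M}.
I on a → {K}.
No a-transition from G, K, P.
Union after reading a: {K, M}.
Now take the epsilon-closure:
From K via epsilon: add C.
From M via epsilon: add G, L.
From C via epsilon: add I.
From L via epsilon: add B.
From B via epsilon: add J.
From J via epsilon: add H, N.
From N via epsilon: add A.
From A via epsilon: add F.
No new states can be added; the closed set is {A, B, C, F, G, H, I, J, K, L, M, N}.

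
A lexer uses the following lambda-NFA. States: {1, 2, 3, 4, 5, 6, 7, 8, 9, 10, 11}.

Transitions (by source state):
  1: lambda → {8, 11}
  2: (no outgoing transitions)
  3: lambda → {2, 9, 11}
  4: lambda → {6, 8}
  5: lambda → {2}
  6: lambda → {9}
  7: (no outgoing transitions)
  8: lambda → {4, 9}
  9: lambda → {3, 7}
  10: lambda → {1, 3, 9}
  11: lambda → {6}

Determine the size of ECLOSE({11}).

6

Start with {11}.
From 11 via lambda: add 6.
From 6 via lambda: add 9.
From 9 via lambda: add 3, 7.
From 3 via lambda: add 2.
lambda-closure = {2, 3, 6, 7, 9, 11}, which has 6 states.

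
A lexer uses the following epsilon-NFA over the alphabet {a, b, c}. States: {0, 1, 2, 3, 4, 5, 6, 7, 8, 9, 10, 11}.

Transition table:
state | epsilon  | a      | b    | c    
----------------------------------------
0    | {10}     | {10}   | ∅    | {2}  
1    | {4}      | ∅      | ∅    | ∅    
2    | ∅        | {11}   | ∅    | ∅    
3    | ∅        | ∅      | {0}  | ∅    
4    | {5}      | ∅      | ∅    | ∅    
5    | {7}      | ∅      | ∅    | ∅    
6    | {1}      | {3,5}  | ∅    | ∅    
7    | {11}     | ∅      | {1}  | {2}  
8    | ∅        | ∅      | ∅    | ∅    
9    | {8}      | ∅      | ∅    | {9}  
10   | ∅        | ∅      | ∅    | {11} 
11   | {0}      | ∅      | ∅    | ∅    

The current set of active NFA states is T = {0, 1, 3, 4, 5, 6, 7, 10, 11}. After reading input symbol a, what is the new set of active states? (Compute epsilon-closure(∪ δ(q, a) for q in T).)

{0, 3, 5, 7, 10, 11}

0 on a → {10}.
6 on a → {3, 5}.
No a-transition from 1, 3, 4, 5, 7, 10, 11.
Union after reading a: {3, 5, 10}.
Now take the epsilon-closure:
From 5 via epsilon: add 7.
From 7 via epsilon: add 11.
From 11 via epsilon: add 0.
No new states can be added; the closed set is {0, 3, 5, 7, 10, 11}.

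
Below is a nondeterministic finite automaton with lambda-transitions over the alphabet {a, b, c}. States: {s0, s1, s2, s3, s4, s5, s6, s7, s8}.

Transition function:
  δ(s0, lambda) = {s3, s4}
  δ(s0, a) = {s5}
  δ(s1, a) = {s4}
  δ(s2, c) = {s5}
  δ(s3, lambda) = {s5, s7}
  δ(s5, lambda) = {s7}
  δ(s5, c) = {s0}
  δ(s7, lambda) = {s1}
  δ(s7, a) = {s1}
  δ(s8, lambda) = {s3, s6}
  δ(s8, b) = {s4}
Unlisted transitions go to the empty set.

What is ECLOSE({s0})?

Start with {s0}.
From s0 via lambda: add s3, s4.
From s3 via lambda: add s5, s7.
From s7 via lambda: add s1.
No new states can be added; the closed set is {s0, s1, s3, s4, s5, s7}.

{s0, s1, s3, s4, s5, s7}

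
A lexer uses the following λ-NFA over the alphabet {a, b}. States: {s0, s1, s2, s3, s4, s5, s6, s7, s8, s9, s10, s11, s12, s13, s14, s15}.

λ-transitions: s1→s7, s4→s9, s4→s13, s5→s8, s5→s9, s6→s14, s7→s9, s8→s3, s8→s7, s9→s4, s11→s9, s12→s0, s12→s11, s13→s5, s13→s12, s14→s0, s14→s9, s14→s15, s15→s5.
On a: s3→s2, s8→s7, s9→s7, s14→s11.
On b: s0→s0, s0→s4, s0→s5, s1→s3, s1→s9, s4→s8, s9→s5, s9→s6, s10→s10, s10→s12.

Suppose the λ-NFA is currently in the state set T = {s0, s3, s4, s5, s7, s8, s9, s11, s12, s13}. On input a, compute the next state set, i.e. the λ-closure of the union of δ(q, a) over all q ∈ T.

s3 on a → {s2}.
s8 on a → {s7}.
s9 on a → {s7}.
No a-transition from s0, s4, s5, s7, s11, s12, s13.
Union after reading a: {s2, s7}.
Now take the λ-closure:
From s7 via λ: add s9.
From s9 via λ: add s4.
From s4 via λ: add s13.
From s13 via λ: add s5, s12.
From s5 via λ: add s8.
From s12 via λ: add s0, s11.
From s8 via λ: add s3.
No new states can be added; the closed set is {s0, s2, s3, s4, s5, s7, s8, s9, s11, s12, s13}.

{s0, s2, s3, s4, s5, s7, s8, s9, s11, s12, s13}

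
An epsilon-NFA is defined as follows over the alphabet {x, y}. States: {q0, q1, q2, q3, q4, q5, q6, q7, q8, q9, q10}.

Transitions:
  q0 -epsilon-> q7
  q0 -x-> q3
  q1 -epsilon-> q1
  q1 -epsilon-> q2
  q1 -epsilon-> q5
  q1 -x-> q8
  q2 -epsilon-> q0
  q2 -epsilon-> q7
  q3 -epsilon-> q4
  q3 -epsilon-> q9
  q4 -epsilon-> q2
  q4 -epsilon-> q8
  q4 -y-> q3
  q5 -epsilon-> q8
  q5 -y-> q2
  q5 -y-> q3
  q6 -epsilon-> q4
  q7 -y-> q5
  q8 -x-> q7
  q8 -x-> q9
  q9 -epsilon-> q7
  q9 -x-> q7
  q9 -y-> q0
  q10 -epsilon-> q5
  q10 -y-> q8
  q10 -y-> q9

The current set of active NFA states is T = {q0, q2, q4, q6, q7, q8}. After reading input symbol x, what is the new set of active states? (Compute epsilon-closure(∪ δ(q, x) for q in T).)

q0 on x → {q3}.
q8 on x → {q7, q9}.
No x-transition from q2, q4, q6, q7.
Union after reading x: {q3, q7, q9}.
Now take the epsilon-closure:
From q3 via epsilon: add q4.
From q4 via epsilon: add q2, q8.
From q2 via epsilon: add q0.
No new states can be added; the closed set is {q0, q2, q3, q4, q7, q8, q9}.

{q0, q2, q3, q4, q7, q8, q9}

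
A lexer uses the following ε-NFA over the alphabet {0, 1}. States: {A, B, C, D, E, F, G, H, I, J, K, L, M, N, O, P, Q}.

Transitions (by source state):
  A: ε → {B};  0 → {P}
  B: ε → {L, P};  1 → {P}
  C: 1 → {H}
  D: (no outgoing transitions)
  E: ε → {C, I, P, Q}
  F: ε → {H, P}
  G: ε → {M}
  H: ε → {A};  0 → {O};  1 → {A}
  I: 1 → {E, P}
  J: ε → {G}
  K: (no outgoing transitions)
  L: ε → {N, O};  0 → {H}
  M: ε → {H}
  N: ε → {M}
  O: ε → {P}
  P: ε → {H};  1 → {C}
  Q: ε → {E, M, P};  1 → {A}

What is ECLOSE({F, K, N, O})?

Start with {F, K, N, O}.
From F via ε: add H, P.
From N via ε: add M.
From H via ε: add A.
From A via ε: add B.
From B via ε: add L.
No new states can be added; the closed set is {A, B, F, H, K, L, M, N, O, P}.

{A, B, F, H, K, L, M, N, O, P}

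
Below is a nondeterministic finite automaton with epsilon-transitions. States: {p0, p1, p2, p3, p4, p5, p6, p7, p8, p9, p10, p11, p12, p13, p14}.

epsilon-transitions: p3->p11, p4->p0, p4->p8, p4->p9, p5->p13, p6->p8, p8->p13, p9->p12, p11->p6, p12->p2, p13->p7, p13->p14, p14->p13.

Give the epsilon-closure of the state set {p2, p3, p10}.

Start with {p2, p3, p10}.
From p3 via epsilon: add p11.
From p11 via epsilon: add p6.
From p6 via epsilon: add p8.
From p8 via epsilon: add p13.
From p13 via epsilon: add p7, p14.
No new states can be added; the closed set is {p2, p3, p6, p7, p8, p10, p11, p13, p14}.

{p2, p3, p6, p7, p8, p10, p11, p13, p14}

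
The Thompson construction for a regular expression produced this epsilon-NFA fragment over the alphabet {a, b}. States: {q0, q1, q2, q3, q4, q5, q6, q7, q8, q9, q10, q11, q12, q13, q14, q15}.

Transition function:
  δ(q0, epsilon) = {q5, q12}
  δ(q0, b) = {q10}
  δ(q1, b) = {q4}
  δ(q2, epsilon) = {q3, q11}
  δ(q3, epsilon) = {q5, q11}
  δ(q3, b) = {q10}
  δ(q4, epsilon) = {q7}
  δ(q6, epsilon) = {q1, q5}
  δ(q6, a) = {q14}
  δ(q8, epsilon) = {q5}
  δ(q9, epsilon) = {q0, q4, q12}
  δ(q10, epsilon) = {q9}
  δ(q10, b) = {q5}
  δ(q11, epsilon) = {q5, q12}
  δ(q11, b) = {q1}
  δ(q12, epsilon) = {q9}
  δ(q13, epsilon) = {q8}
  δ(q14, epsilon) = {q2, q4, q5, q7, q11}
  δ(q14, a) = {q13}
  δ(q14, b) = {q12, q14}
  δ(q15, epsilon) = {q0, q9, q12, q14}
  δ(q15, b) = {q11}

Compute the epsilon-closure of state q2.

{q0, q2, q3, q4, q5, q7, q9, q11, q12}

Start with {q2}.
From q2 via epsilon: add q3, q11.
From q3 via epsilon: add q5.
From q11 via epsilon: add q12.
From q12 via epsilon: add q9.
From q9 via epsilon: add q0, q4.
From q4 via epsilon: add q7.
No new states can be added; the closed set is {q0, q2, q3, q4, q5, q7, q9, q11, q12}.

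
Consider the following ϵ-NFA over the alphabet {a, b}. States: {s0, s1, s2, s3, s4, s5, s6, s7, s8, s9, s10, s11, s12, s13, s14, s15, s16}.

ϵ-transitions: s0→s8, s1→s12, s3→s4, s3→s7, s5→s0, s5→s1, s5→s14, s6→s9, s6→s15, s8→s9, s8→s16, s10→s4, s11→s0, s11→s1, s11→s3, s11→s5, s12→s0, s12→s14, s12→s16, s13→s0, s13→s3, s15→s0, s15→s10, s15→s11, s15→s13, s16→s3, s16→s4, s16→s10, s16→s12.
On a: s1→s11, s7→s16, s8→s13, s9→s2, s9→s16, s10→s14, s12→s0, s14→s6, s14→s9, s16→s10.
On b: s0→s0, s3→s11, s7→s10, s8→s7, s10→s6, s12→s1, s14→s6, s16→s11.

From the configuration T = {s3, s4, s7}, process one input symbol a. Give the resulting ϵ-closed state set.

s7 on a → {s16}.
No a-transition from s3, s4.
Union after reading a: {s16}.
Now take the ϵ-closure:
From s16 via ϵ: add s3, s4, s10, s12.
From s3 via ϵ: add s7.
From s12 via ϵ: add s0, s14.
From s0 via ϵ: add s8.
From s8 via ϵ: add s9.
No new states can be added; the closed set is {s0, s3, s4, s7, s8, s9, s10, s12, s14, s16}.

{s0, s3, s4, s7, s8, s9, s10, s12, s14, s16}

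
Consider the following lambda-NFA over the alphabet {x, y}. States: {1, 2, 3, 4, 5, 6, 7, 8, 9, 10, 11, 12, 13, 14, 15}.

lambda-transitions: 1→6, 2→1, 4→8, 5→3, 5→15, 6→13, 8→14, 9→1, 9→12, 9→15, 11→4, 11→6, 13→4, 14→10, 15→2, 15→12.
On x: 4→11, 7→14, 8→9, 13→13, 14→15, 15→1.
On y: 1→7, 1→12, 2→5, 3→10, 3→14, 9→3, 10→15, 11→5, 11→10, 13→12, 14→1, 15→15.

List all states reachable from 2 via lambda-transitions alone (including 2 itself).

{1, 2, 4, 6, 8, 10, 13, 14}

Start with {2}.
From 2 via lambda: add 1.
From 1 via lambda: add 6.
From 6 via lambda: add 13.
From 13 via lambda: add 4.
From 4 via lambda: add 8.
From 8 via lambda: add 14.
From 14 via lambda: add 10.
No new states can be added; the closed set is {1, 2, 4, 6, 8, 10, 13, 14}.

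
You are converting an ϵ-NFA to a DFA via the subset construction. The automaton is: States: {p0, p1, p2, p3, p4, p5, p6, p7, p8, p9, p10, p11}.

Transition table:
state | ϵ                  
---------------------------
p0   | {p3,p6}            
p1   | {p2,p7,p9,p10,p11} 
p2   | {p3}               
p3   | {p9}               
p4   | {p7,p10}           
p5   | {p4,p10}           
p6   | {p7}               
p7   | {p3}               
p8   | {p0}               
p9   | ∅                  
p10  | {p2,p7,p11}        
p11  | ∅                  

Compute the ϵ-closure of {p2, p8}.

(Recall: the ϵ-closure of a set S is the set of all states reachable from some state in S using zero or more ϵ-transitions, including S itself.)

{p0, p2, p3, p6, p7, p8, p9}

Start with {p2, p8}.
From p2 via ϵ: add p3.
From p8 via ϵ: add p0.
From p0 via ϵ: add p6.
From p3 via ϵ: add p9.
From p6 via ϵ: add p7.
No new states can be added; the closed set is {p0, p2, p3, p6, p7, p8, p9}.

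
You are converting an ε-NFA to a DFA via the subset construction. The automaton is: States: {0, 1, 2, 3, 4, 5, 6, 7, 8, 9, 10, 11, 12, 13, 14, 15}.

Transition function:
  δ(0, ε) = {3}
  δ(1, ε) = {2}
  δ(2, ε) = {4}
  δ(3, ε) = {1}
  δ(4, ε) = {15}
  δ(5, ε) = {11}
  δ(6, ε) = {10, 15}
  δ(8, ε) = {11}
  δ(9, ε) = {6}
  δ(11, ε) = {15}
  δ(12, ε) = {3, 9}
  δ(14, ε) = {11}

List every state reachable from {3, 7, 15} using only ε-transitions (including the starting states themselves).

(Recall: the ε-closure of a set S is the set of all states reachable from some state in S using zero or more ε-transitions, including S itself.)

{1, 2, 3, 4, 7, 15}

Start with {3, 7, 15}.
From 3 via ε: add 1.
From 1 via ε: add 2.
From 2 via ε: add 4.
No new states can be added; the closed set is {1, 2, 3, 4, 7, 15}.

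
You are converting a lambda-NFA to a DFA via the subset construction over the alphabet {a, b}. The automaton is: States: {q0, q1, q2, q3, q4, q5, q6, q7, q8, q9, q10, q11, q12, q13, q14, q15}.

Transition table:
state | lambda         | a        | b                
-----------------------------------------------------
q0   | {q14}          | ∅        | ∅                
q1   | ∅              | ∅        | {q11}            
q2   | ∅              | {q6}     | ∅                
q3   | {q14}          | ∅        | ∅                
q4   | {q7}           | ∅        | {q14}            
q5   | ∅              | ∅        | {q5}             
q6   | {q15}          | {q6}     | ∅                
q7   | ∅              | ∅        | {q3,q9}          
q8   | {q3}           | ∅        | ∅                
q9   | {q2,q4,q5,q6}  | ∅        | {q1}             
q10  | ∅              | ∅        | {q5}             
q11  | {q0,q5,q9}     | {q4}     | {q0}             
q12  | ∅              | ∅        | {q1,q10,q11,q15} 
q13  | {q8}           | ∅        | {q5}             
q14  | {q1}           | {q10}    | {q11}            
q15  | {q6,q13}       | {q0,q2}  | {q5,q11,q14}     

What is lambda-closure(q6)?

{q1, q3, q6, q8, q13, q14, q15}

Start with {q6}.
From q6 via lambda: add q15.
From q15 via lambda: add q13.
From q13 via lambda: add q8.
From q8 via lambda: add q3.
From q3 via lambda: add q14.
From q14 via lambda: add q1.
No new states can be added; the closed set is {q1, q3, q6, q8, q13, q14, q15}.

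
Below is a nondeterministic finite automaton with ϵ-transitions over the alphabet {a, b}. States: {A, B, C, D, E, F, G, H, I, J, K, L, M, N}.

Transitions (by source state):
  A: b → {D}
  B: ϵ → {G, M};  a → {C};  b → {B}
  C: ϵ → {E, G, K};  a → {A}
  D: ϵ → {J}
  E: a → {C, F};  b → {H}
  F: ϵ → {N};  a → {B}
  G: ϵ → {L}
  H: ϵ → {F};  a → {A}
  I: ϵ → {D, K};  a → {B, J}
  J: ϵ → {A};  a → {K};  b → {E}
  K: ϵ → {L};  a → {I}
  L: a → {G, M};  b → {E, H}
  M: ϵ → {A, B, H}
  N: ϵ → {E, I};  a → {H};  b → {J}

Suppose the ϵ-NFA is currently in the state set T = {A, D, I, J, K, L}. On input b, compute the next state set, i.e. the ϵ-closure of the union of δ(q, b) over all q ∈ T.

A on b → {D}.
J on b → {E}.
L on b → {E, H}.
No b-transition from D, I, K.
Union after reading b: {D, E, H}.
Now take the ϵ-closure:
From D via ϵ: add J.
From H via ϵ: add F.
From F via ϵ: add N.
From J via ϵ: add A.
From N via ϵ: add I.
From I via ϵ: add K.
From K via ϵ: add L.
No new states can be added; the closed set is {A, D, E, F, H, I, J, K, L, N}.

{A, D, E, F, H, I, J, K, L, N}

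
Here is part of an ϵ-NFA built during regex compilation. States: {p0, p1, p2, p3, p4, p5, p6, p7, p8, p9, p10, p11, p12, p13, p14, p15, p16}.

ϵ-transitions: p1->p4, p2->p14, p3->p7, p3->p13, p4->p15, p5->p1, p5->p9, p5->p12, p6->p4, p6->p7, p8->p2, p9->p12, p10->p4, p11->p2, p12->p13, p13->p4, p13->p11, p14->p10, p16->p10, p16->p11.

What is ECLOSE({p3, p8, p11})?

{p2, p3, p4, p7, p8, p10, p11, p13, p14, p15}

Start with {p3, p8, p11}.
From p3 via ϵ: add p7, p13.
From p8 via ϵ: add p2.
From p2 via ϵ: add p14.
From p13 via ϵ: add p4.
From p4 via ϵ: add p15.
From p14 via ϵ: add p10.
No new states can be added; the closed set is {p2, p3, p4, p7, p8, p10, p11, p13, p14, p15}.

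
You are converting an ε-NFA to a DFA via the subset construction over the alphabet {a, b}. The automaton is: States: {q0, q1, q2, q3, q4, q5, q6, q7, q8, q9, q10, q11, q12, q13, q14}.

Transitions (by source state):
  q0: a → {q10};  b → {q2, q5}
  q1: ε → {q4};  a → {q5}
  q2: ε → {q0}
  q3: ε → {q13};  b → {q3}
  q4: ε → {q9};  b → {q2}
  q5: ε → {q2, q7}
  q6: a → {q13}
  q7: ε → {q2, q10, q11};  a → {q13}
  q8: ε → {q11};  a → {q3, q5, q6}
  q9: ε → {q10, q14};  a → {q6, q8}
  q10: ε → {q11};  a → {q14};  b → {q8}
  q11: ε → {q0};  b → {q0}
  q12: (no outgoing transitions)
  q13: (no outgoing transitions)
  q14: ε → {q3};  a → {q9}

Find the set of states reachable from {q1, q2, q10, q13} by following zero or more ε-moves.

Start with {q1, q2, q10, q13}.
From q1 via ε: add q4.
From q2 via ε: add q0.
From q10 via ε: add q11.
From q4 via ε: add q9.
From q9 via ε: add q14.
From q14 via ε: add q3.
No new states can be added; the closed set is {q0, q1, q2, q3, q4, q9, q10, q11, q13, q14}.

{q0, q1, q2, q3, q4, q9, q10, q11, q13, q14}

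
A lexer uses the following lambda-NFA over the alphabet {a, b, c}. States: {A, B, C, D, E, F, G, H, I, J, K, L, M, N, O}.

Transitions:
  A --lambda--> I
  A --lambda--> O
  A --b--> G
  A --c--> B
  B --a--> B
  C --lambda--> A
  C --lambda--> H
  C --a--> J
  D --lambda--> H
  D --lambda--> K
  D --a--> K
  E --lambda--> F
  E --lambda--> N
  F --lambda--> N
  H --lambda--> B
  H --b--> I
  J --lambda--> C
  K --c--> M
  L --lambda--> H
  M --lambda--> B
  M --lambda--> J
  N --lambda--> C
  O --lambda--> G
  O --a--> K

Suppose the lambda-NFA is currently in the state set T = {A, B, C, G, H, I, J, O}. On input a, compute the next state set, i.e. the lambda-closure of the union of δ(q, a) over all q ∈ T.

B on a → {B}.
C on a → {J}.
O on a → {K}.
No a-transition from A, G, H, I, J.
Union after reading a: {B, J, K}.
Now take the lambda-closure:
From J via lambda: add C.
From C via lambda: add A, H.
From A via lambda: add I, O.
From O via lambda: add G.
No new states can be added; the closed set is {A, B, C, G, H, I, J, K, O}.

{A, B, C, G, H, I, J, K, O}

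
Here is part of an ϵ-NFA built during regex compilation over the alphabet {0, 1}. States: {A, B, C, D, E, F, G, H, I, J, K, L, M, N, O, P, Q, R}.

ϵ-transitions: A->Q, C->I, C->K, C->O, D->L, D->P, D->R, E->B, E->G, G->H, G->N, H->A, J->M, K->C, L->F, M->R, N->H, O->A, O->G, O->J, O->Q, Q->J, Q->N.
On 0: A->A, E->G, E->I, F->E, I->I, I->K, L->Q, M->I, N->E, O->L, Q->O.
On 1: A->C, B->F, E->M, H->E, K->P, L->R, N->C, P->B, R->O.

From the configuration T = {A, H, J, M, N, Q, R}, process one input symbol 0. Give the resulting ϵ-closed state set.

{A, B, E, G, H, I, J, M, N, O, Q, R}

A on 0 → {A}.
M on 0 → {I}.
N on 0 → {E}.
Q on 0 → {O}.
No 0-transition from H, J, R.
Union after reading 0: {A, E, I, O}.
Now take the ϵ-closure:
From A via ϵ: add Q.
From E via ϵ: add B, G.
From O via ϵ: add J.
From G via ϵ: add H, N.
From J via ϵ: add M.
From M via ϵ: add R.
No new states can be added; the closed set is {A, B, E, G, H, I, J, M, N, O, Q, R}.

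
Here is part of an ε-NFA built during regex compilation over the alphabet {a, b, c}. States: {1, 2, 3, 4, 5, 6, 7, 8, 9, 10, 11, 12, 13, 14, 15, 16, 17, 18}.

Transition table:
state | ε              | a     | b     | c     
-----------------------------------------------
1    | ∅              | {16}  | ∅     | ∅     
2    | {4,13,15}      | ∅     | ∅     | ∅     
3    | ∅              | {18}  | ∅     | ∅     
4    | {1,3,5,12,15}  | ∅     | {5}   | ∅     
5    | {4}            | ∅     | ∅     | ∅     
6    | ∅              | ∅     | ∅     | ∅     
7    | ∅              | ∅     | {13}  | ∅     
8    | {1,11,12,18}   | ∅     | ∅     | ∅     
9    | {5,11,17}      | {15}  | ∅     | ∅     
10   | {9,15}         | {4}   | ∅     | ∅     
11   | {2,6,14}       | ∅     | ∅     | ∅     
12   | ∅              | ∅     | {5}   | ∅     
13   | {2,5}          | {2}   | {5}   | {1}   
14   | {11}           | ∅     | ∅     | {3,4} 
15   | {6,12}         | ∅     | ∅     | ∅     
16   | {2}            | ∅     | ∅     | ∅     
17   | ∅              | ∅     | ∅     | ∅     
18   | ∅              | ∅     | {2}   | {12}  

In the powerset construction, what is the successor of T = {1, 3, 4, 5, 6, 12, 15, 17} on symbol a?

1 on a → {16}.
3 on a → {18}.
No a-transition from 4, 5, 6, 12, 15, 17.
Union after reading a: {16, 18}.
Now take the ε-closure:
From 16 via ε: add 2.
From 2 via ε: add 4, 13, 15.
From 4 via ε: add 1, 3, 5, 12.
From 15 via ε: add 6.
No new states can be added; the closed set is {1, 2, 3, 4, 5, 6, 12, 13, 15, 16, 18}.

{1, 2, 3, 4, 5, 6, 12, 13, 15, 16, 18}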